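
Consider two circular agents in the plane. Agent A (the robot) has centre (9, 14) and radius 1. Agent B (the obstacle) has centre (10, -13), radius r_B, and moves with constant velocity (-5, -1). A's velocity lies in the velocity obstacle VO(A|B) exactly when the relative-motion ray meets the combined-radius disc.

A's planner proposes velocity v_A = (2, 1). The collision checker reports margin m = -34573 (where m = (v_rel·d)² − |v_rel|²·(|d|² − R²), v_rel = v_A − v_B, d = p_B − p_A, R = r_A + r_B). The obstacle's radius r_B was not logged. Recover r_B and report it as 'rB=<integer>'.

m = -34573
d = (1, -27);  v_rel = (7, 2),  |v_rel|² = 53
v_rel×d = (7)·(-27) − (2)·(1) = -191
since m = R²·53 − (-191)²:  R² = (36481 + -34573) / 53 = 36
R = √36 = 6  ⇒  r_B = 6 − 1 = 5

rB=5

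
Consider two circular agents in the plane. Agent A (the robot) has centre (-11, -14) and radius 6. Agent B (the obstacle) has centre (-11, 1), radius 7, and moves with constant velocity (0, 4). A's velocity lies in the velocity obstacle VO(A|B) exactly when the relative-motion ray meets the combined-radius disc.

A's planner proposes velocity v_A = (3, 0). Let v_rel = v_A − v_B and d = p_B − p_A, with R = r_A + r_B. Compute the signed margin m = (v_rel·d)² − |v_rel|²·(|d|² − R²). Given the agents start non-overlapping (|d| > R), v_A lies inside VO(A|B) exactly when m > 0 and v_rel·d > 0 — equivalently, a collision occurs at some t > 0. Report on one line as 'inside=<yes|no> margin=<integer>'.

d = (0, 15),  |d|² = 225;  R = 6+7 = 13,  c = 225−13² = 56
v_rel = (3, -4),  |v_rel|² = 25;  v_rel·d = (3)·(0) + (-4)·(15) = -60
25·t² + 120·t + 56 = 0  ⇒  m = (-60)² − 25·56 = 2200
m = 2200 > 0,  v_rel·d = -60 < 0  ⇒  outside

inside=no margin=2200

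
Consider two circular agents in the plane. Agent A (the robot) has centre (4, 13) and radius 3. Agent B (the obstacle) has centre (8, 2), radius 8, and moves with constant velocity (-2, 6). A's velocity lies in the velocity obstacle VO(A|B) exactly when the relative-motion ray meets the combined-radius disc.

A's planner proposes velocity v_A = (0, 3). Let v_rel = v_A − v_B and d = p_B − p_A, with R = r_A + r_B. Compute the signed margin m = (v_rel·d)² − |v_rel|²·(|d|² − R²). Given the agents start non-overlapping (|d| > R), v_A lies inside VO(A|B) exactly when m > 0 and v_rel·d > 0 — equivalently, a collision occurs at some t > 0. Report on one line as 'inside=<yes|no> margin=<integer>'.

d = (4, -11),  |d|² = 137;  R = 3+8 = 11,  c = 137−11² = 16
v_rel = (2, -3),  |v_rel|² = 13;  v_rel·d = (2)·(4) + (-3)·(-11) = 41
13·t² − 82·t + 16 = 0  ⇒  m = 41² − 13·16 = 1473
m = 1473 > 0,  v_rel·d = 41 > 0  ⇒  inside

inside=yes margin=1473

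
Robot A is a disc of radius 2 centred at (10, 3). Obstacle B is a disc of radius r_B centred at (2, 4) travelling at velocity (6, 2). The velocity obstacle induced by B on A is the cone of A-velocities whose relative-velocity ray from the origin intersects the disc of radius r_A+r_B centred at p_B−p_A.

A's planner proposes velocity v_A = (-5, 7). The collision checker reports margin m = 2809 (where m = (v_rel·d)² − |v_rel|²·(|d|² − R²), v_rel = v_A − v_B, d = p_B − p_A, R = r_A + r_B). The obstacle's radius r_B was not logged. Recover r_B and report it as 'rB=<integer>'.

m = 2809
d = (-8, 1);  v_rel = (-11, 5),  |v_rel|² = 146
v_rel×d = (-11)·(1) − (5)·(-8) = 29
since m = R²·146 − 29²:  R² = (841 + 2809) / 146 = 25
R = √25 = 5  ⇒  r_B = 5 − 2 = 3

rB=3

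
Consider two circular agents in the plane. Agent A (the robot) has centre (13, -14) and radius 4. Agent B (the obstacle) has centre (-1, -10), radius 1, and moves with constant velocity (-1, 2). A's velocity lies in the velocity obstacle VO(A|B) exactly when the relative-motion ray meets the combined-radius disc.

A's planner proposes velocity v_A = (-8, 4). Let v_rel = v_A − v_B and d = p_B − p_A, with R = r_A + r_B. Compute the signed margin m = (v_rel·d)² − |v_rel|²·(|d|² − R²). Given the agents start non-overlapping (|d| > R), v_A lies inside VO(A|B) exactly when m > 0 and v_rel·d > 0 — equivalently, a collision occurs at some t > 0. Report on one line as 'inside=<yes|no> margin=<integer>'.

d = (-14, 4),  |d|² = 212;  R = 4+1 = 5,  c = 212−5² = 187
v_rel = (-7, 2),  |v_rel|² = 53;  v_rel·d = (-7)·(-14) + (2)·(4) = 106
53·t² − 212·t + 187 = 0  ⇒  m = 106² − 53·187 = 1325
m = 1325 > 0,  v_rel·d = 106 > 0  ⇒  inside

inside=yes margin=1325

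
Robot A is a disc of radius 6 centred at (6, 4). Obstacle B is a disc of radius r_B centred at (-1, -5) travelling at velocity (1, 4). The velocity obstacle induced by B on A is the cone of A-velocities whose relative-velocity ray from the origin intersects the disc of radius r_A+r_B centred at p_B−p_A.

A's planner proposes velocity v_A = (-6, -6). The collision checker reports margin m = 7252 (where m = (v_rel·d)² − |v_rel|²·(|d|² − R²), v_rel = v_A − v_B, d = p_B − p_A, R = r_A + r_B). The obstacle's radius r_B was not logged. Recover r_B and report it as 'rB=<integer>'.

m = 7252
d = (-7, -9);  v_rel = (-7, -10),  |v_rel|² = 149
v_rel×d = (-7)·(-9) − (-10)·(-7) = -7
since m = R²·149 − (-7)²:  R² = (49 + 7252) / 149 = 49
R = √49 = 7  ⇒  r_B = 7 − 6 = 1

rB=1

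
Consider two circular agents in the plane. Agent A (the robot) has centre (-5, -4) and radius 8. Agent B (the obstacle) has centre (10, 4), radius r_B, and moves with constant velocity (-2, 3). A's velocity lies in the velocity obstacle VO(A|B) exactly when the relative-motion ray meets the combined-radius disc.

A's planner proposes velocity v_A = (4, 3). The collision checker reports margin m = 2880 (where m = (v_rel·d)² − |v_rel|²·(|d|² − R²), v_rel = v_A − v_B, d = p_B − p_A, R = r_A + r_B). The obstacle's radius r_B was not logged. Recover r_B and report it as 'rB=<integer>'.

m = 2880
d = (15, 8);  v_rel = (6, 0),  |v_rel|² = 36
v_rel×d = (6)·(8) − (0)·(15) = 48
since m = R²·36 − 48²:  R² = (2304 + 2880) / 36 = 144
R = √144 = 12  ⇒  r_B = 12 − 8 = 4

rB=4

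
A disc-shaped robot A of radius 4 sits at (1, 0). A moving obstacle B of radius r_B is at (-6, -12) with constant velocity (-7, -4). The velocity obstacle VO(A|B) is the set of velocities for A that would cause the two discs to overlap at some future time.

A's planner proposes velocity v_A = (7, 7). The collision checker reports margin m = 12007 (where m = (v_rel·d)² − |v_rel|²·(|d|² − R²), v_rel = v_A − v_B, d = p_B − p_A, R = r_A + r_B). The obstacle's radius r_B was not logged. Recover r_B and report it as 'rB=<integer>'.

m = 12007
d = (-7, -12);  v_rel = (14, 11),  |v_rel|² = 317
v_rel×d = (14)·(-12) − (11)·(-7) = -91
since m = R²·317 − (-91)²:  R² = (8281 + 12007) / 317 = 64
R = √64 = 8  ⇒  r_B = 8 − 4 = 4

rB=4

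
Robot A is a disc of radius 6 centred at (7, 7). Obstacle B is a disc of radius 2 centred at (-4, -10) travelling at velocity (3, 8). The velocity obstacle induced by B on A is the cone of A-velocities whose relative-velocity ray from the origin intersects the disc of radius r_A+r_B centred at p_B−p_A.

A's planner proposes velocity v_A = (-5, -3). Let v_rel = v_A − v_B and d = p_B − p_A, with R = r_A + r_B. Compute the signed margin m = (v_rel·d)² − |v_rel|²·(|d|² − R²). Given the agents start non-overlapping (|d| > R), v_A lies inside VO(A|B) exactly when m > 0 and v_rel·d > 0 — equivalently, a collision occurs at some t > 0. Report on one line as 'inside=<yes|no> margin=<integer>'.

d = (-11, -17),  |d|² = 410;  R = 6+2 = 8,  c = 410−8² = 346
v_rel = (-8, -11),  |v_rel|² = 185;  v_rel·d = (-8)·(-11) + (-11)·(-17) = 275
185·t² − 550·t + 346 = 0  ⇒  m = 275² − 185·346 = 11615
m = 11615 > 0,  v_rel·d = 275 > 0  ⇒  inside

inside=yes margin=11615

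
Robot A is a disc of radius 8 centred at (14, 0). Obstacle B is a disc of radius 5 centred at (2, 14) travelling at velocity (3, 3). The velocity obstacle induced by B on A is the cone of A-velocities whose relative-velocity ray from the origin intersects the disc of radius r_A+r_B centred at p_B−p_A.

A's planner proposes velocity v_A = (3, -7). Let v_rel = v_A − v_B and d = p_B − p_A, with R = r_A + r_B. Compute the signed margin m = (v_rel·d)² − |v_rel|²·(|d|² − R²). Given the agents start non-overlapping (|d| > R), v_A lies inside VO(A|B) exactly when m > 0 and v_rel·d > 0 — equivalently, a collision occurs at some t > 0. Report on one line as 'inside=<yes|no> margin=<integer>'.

d = (-12, 14),  |d|² = 340;  R = 8+5 = 13,  c = 340−13² = 171
v_rel = (0, -10),  |v_rel|² = 100;  v_rel·d = (0)·(-12) + (-10)·(14) = -140
100·t² + 280·t + 171 = 0  ⇒  m = (-140)² − 100·171 = 2500
m = 2500 > 0,  v_rel·d = -140 < 0  ⇒  outside

inside=no margin=2500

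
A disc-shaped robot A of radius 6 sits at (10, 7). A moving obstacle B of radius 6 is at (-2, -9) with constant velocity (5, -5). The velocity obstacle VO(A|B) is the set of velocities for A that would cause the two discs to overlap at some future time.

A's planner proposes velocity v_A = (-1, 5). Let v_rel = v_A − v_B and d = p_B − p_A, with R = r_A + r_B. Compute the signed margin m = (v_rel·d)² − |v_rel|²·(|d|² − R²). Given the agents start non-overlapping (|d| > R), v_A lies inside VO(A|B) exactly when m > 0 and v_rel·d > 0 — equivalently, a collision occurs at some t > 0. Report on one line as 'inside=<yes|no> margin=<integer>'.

d = (-12, -16),  |d|² = 400;  R = 6+6 = 12,  c = 400−12² = 256
v_rel = (-6, 10),  |v_rel|² = 136;  v_rel·d = (-6)·(-12) + (10)·(-16) = -88
136·t² + 176·t + 256 = 0  ⇒  m = (-88)² − 136·256 = -27072
m = -27072 < 0,  v_rel·d = -88 < 0  ⇒  outside

inside=no margin=-27072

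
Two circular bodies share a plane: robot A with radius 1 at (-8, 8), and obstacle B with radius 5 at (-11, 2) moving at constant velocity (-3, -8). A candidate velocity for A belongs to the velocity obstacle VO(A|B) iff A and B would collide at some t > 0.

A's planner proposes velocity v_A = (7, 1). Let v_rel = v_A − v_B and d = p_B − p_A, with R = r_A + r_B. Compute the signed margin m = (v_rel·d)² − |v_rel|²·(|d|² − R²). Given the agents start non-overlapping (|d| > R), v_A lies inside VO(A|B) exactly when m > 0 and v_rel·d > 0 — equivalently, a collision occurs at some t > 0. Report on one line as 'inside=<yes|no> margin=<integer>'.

d = (-3, -6),  |d|² = 45;  R = 1+5 = 6,  c = 45−6² = 9
v_rel = (10, 9),  |v_rel|² = 181;  v_rel·d = (10)·(-3) + (9)·(-6) = -84
181·t² + 168·t + 9 = 0  ⇒  m = (-84)² − 181·9 = 5427
m = 5427 > 0,  v_rel·d = -84 < 0  ⇒  outside

inside=no margin=5427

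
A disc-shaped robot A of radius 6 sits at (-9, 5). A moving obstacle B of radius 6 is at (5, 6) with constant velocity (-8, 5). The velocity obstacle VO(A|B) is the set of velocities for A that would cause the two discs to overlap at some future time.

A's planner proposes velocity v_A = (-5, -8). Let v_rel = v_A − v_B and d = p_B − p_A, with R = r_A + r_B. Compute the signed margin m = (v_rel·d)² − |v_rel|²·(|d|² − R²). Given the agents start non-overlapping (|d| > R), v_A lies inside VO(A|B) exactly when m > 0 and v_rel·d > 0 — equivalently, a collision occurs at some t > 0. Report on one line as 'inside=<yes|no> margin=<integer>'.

d = (14, 1),  |d|² = 197;  R = 6+6 = 12,  c = 197−12² = 53
v_rel = (3, -13),  |v_rel|² = 178;  v_rel·d = (3)·(14) + (-13)·(1) = 29
178·t² − 58·t + 53 = 0  ⇒  m = 29² − 178·53 = -8593
m = -8593 < 0,  v_rel·d = 29 > 0  ⇒  outside

inside=no margin=-8593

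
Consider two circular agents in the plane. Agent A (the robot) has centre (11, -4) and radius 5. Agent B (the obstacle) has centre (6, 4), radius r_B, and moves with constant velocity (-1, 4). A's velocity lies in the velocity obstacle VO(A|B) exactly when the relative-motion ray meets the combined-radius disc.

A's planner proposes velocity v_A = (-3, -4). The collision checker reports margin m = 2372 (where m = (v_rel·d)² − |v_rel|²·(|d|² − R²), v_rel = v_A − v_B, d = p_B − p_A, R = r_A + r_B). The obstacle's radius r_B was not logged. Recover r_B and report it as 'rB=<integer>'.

m = 2372
d = (-5, 8);  v_rel = (-2, -8),  |v_rel|² = 68
v_rel×d = (-2)·(8) − (-8)·(-5) = -56
since m = R²·68 − (-56)²:  R² = (3136 + 2372) / 68 = 81
R = √81 = 9  ⇒  r_B = 9 − 5 = 4

rB=4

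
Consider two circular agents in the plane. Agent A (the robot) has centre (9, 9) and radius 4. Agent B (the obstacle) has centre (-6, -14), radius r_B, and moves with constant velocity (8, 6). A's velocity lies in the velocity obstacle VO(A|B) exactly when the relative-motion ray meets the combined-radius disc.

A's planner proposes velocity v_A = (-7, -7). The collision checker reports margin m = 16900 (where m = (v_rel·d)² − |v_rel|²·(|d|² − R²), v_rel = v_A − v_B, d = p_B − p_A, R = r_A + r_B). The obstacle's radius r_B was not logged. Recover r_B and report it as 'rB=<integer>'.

m = 16900
d = (-15, -23);  v_rel = (-15, -13),  |v_rel|² = 394
v_rel×d = (-15)·(-23) − (-13)·(-15) = 150
since m = R²·394 − 150²:  R² = (22500 + 16900) / 394 = 100
R = √100 = 10  ⇒  r_B = 10 − 4 = 6

rB=6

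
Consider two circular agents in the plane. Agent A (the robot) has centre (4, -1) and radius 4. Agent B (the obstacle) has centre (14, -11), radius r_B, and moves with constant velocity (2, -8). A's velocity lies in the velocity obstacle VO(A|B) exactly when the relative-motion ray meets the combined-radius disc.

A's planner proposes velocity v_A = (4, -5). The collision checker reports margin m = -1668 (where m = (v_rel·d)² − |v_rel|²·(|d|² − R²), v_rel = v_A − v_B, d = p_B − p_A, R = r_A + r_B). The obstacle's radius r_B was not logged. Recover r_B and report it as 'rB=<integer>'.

m = -1668
d = (10, -10);  v_rel = (2, 3),  |v_rel|² = 13
v_rel×d = (2)·(-10) − (3)·(10) = -50
since m = R²·13 − (-50)²:  R² = (2500 + -1668) / 13 = 64
R = √64 = 8  ⇒  r_B = 8 − 4 = 4

rB=4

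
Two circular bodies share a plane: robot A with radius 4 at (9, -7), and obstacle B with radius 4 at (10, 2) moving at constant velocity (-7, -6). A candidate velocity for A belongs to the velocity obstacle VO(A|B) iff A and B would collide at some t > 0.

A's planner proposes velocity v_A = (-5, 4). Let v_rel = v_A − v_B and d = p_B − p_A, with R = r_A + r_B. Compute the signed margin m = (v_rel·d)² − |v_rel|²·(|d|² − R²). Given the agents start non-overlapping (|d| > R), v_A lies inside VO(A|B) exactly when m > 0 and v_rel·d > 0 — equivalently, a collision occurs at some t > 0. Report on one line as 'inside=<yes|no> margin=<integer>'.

d = (1, 9),  |d|² = 82;  R = 4+4 = 8,  c = 82−8² = 18
v_rel = (2, 10),  |v_rel|² = 104;  v_rel·d = (2)·(1) + (10)·(9) = 92
104·t² − 184·t + 18 = 0  ⇒  m = 92² − 104·18 = 6592
m = 6592 > 0,  v_rel·d = 92 > 0  ⇒  inside

inside=yes margin=6592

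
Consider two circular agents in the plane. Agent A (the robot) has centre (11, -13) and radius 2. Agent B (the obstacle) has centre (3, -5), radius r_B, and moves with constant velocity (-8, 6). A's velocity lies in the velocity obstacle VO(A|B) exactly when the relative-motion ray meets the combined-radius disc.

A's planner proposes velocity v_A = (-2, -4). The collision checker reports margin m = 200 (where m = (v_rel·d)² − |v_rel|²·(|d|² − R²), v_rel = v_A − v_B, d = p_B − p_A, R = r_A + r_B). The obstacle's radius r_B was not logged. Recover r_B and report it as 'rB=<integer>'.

m = 200
d = (-8, 8);  v_rel = (6, -10),  |v_rel|² = 136
v_rel×d = (6)·(8) − (-10)·(-8) = -32
since m = R²·136 − (-32)²:  R² = (1024 + 200) / 136 = 9
R = √9 = 3  ⇒  r_B = 3 − 2 = 1

rB=1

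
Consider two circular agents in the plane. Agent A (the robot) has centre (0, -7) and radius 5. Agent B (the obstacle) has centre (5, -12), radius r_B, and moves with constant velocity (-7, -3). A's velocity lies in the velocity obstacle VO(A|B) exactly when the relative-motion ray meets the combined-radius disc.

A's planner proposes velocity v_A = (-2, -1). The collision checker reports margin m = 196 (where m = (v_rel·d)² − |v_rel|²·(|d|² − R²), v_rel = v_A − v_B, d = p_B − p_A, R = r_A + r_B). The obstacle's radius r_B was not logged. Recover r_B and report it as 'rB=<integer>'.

m = 196
d = (5, -5);  v_rel = (5, 2),  |v_rel|² = 29
v_rel×d = (5)·(-5) − (2)·(5) = -35
since m = R²·29 − (-35)²:  R² = (1225 + 196) / 29 = 49
R = √49 = 7  ⇒  r_B = 7 − 5 = 2

rB=2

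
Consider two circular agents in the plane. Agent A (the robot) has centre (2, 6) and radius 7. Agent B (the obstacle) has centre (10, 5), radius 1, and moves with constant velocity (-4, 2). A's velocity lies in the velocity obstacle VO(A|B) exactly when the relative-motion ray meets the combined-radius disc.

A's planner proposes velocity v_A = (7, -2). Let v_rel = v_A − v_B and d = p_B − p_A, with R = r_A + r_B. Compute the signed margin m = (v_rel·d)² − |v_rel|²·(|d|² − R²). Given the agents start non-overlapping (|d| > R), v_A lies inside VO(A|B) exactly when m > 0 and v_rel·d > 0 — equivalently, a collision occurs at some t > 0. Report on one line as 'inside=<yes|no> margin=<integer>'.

d = (8, -1),  |d|² = 65;  R = 7+1 = 8,  c = 65−8² = 1
v_rel = (11, -4),  |v_rel|² = 137;  v_rel·d = (11)·(8) + (-4)·(-1) = 92
137·t² − 184·t + 1 = 0  ⇒  m = 92² − 137·1 = 8327
m = 8327 > 0,  v_rel·d = 92 > 0  ⇒  inside

inside=yes margin=8327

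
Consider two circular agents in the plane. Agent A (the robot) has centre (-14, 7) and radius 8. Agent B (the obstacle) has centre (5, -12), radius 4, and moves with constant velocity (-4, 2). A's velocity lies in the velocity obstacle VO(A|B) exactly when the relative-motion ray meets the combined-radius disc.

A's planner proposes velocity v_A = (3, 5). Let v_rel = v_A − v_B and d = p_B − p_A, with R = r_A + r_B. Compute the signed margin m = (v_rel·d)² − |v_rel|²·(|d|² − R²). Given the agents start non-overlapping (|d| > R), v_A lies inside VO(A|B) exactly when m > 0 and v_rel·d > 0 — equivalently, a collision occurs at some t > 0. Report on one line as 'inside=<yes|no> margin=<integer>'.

d = (19, -19),  |d|² = 722;  R = 8+4 = 12,  c = 722−12² = 578
v_rel = (7, 3),  |v_rel|² = 58;  v_rel·d = (7)·(19) + (3)·(-19) = 76
58·t² − 152·t + 578 = 0  ⇒  m = 76² − 58·578 = -27748
m = -27748 < 0,  v_rel·d = 76 > 0  ⇒  outside

inside=no margin=-27748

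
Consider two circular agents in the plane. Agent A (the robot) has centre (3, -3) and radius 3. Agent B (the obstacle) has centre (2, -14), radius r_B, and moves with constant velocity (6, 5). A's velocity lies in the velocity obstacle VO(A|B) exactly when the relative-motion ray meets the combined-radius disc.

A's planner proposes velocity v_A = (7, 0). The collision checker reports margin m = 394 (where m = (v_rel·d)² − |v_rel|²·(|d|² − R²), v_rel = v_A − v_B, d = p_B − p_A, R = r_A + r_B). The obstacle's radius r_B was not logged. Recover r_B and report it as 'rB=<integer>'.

m = 394
d = (-1, -11);  v_rel = (1, -5),  |v_rel|² = 26
v_rel×d = (1)·(-11) − (-5)·(-1) = -16
since m = R²·26 − (-16)²:  R² = (256 + 394) / 26 = 25
R = √25 = 5  ⇒  r_B = 5 − 3 = 2

rB=2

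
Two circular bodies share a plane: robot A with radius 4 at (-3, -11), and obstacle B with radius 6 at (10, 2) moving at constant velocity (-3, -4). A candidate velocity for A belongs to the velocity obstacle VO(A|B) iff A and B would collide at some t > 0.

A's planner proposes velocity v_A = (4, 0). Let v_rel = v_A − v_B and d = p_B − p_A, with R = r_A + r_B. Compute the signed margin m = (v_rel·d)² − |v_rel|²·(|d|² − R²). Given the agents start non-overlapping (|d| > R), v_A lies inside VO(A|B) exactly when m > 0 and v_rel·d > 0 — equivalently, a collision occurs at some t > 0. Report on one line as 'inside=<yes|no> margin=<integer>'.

d = (13, 13),  |d|² = 338;  R = 4+6 = 10,  c = 338−10² = 238
v_rel = (7, 4),  |v_rel|² = 65;  v_rel·d = (7)·(13) + (4)·(13) = 143
65·t² − 286·t + 238 = 0  ⇒  m = 143² − 65·238 = 4979
m = 4979 > 0,  v_rel·d = 143 > 0  ⇒  inside

inside=yes margin=4979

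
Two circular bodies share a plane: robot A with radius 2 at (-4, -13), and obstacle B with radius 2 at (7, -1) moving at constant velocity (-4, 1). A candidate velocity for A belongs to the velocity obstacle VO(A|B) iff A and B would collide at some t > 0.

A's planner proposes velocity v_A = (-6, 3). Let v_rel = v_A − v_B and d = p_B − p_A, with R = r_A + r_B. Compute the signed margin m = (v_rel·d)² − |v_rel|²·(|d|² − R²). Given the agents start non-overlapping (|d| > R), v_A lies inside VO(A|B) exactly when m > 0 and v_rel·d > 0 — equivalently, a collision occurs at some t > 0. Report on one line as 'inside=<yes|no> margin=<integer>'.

d = (11, 12),  |d|² = 265;  R = 2+2 = 4,  c = 265−4² = 249
v_rel = (-2, 2),  |v_rel|² = 8;  v_rel·d = (-2)·(11) + (2)·(12) = 2
8·t² − 4·t + 249 = 0  ⇒  m = 2² − 8·249 = -1988
m = -1988 < 0,  v_rel·d = 2 > 0  ⇒  outside

inside=no margin=-1988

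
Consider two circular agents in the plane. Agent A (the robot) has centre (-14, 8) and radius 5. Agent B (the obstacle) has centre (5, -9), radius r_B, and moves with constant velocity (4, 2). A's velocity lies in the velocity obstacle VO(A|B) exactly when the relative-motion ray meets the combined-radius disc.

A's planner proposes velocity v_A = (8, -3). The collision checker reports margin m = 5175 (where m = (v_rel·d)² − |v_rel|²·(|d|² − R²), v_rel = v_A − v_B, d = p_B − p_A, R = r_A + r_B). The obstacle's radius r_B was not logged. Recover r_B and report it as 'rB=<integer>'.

m = 5175
d = (19, -17);  v_rel = (4, -5),  |v_rel|² = 41
v_rel×d = (4)·(-17) − (-5)·(19) = 27
since m = R²·41 − 27²:  R² = (729 + 5175) / 41 = 144
R = √144 = 12  ⇒  r_B = 12 − 5 = 7

rB=7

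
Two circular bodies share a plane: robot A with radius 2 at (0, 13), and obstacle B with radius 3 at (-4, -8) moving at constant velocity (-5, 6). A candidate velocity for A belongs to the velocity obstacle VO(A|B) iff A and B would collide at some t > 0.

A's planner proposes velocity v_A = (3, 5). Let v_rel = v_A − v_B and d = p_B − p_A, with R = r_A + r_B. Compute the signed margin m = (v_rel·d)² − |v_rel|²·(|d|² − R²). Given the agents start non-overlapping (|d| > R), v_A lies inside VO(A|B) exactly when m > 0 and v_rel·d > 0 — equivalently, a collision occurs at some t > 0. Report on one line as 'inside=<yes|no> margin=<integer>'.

d = (-4, -21),  |d|² = 457;  R = 2+3 = 5,  c = 457−5² = 432
v_rel = (8, -1),  |v_rel|² = 65;  v_rel·d = (8)·(-4) + (-1)·(-21) = -11
65·t² + 22·t + 432 = 0  ⇒  m = (-11)² − 65·432 = -27959
m = -27959 < 0,  v_rel·d = -11 < 0  ⇒  outside

inside=no margin=-27959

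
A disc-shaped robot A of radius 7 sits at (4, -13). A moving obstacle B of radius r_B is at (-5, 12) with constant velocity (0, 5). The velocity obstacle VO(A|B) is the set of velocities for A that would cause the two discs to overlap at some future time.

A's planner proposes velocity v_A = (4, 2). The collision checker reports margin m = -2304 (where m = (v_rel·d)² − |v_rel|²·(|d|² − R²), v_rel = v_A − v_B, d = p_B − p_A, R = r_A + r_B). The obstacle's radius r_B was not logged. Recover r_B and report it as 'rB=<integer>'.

m = -2304
d = (-9, 25);  v_rel = (4, -3),  |v_rel|² = 25
v_rel×d = (4)·(25) − (-3)·(-9) = 73
since m = R²·25 − 73²:  R² = (5329 + -2304) / 25 = 121
R = √121 = 11  ⇒  r_B = 11 − 7 = 4

rB=4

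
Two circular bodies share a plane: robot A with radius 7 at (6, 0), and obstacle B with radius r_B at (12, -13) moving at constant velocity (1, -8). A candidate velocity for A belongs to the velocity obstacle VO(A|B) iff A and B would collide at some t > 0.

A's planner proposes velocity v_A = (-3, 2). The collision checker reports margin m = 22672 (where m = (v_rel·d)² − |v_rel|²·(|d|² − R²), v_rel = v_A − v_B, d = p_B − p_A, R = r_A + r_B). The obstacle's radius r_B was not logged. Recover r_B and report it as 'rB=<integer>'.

m = 22672
d = (6, -13);  v_rel = (-4, 10),  |v_rel|² = 116
v_rel×d = (-4)·(-13) − (10)·(6) = -8
since m = R²·116 − (-8)²:  R² = (64 + 22672) / 116 = 196
R = √196 = 14  ⇒  r_B = 14 − 7 = 7

rB=7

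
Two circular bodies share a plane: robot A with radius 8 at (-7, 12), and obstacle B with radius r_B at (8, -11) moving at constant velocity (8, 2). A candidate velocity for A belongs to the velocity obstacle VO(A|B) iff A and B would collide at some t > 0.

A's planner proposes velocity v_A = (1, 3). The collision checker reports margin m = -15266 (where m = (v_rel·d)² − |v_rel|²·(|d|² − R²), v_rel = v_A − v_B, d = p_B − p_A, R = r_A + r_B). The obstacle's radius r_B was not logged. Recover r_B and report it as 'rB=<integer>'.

m = -15266
d = (15, -23);  v_rel = (-7, 1),  |v_rel|² = 50
v_rel×d = (-7)·(-23) − (1)·(15) = 146
since m = R²·50 − 146²:  R² = (21316 + -15266) / 50 = 121
R = √121 = 11  ⇒  r_B = 11 − 8 = 3

rB=3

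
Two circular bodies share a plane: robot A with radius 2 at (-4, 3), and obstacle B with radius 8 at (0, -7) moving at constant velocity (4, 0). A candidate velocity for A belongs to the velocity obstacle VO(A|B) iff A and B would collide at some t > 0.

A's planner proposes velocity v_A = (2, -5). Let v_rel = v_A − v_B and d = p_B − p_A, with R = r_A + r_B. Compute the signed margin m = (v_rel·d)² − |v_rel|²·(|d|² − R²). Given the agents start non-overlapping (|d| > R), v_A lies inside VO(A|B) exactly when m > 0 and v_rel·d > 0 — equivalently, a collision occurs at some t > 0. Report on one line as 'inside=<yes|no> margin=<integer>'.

d = (4, -10),  |d|² = 116;  R = 2+8 = 10,  c = 116−10² = 16
v_rel = (-2, -5),  |v_rel|² = 29;  v_rel·d = (-2)·(4) + (-5)·(-10) = 42
29·t² − 84·t + 16 = 0  ⇒  m = 42² − 29·16 = 1300
m = 1300 > 0,  v_rel·d = 42 > 0  ⇒  inside

inside=yes margin=1300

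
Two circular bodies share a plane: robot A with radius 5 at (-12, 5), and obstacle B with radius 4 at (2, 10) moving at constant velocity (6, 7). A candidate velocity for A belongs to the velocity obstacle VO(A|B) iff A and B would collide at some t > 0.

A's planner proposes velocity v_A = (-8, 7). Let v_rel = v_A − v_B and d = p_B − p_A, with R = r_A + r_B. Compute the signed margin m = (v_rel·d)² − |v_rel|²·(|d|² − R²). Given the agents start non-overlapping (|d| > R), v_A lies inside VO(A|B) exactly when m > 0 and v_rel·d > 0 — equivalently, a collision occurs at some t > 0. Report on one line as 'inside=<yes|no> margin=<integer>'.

d = (14, 5),  |d|² = 221;  R = 5+4 = 9,  c = 221−9² = 140
v_rel = (-14, 0),  |v_rel|² = 196;  v_rel·d = (-14)·(14) + (0)·(5) = -196
196·t² + 392·t + 140 = 0  ⇒  m = (-196)² − 196·140 = 10976
m = 10976 > 0,  v_rel·d = -196 < 0  ⇒  outside

inside=no margin=10976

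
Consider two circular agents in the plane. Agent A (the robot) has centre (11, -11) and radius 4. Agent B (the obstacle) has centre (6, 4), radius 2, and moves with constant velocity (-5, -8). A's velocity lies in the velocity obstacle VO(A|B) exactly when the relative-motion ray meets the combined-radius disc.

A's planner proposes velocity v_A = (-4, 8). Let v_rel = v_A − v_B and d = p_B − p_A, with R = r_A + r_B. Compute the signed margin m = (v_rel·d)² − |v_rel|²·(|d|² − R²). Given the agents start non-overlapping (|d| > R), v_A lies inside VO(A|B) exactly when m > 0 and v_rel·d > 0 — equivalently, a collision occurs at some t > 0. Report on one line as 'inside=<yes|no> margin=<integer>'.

d = (-5, 15),  |d|² = 250;  R = 4+2 = 6,  c = 250−6² = 214
v_rel = (1, 16),  |v_rel|² = 257;  v_rel·d = (1)·(-5) + (16)·(15) = 235
257·t² − 470·t + 214 = 0  ⇒  m = 235² − 257·214 = 227
m = 227 > 0,  v_rel·d = 235 > 0  ⇒  inside

inside=yes margin=227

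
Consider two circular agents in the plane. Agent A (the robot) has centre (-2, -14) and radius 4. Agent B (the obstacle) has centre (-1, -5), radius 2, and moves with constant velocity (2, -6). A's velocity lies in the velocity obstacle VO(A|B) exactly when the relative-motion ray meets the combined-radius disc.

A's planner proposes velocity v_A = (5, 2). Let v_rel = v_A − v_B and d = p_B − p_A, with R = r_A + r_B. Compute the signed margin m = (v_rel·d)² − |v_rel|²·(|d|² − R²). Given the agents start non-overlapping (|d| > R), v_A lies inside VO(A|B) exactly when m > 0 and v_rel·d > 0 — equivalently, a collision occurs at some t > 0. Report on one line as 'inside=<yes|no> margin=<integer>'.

d = (1, 9),  |d|² = 82;  R = 4+2 = 6,  c = 82−6² = 46
v_rel = (3, 8),  |v_rel|² = 73;  v_rel·d = (3)·(1) + (8)·(9) = 75
73·t² − 150·t + 46 = 0  ⇒  m = 75² − 73·46 = 2267
m = 2267 > 0,  v_rel·d = 75 > 0  ⇒  inside

inside=yes margin=2267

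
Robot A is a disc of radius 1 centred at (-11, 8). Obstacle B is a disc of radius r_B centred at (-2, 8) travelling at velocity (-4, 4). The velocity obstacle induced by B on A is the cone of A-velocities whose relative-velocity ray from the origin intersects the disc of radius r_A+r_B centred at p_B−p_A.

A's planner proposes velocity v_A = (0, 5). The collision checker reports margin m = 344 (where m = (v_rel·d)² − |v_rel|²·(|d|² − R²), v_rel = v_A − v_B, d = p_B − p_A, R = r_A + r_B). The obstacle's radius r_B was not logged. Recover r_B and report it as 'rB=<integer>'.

m = 344
d = (9, 0);  v_rel = (4, 1),  |v_rel|² = 17
v_rel×d = (4)·(0) − (1)·(9) = -9
since m = R²·17 − (-9)²:  R² = (81 + 344) / 17 = 25
R = √25 = 5  ⇒  r_B = 5 − 1 = 4

rB=4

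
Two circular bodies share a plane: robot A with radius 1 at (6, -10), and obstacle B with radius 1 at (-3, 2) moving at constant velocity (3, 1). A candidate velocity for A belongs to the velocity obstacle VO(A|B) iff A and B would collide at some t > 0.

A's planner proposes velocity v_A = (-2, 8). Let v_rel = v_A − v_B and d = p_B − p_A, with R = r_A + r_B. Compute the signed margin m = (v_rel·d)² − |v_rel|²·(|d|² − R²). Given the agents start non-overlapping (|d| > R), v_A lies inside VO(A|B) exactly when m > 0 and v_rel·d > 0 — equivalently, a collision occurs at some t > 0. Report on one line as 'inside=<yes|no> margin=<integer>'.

d = (-9, 12),  |d|² = 225;  R = 1+1 = 2,  c = 225−2² = 221
v_rel = (-5, 7),  |v_rel|² = 74;  v_rel·d = (-5)·(-9) + (7)·(12) = 129
74·t² − 258·t + 221 = 0  ⇒  m = 129² − 74·221 = 287
m = 287 > 0,  v_rel·d = 129 > 0  ⇒  inside

inside=yes margin=287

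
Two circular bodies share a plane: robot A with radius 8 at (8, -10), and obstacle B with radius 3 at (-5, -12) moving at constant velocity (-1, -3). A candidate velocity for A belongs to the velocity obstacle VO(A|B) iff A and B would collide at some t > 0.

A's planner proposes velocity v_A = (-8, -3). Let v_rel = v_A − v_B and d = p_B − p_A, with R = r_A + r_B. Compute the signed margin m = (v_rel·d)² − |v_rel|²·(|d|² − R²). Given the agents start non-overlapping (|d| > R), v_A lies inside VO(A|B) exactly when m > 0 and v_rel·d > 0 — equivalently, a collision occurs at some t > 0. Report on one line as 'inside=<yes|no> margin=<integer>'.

d = (-13, -2),  |d|² = 173;  R = 8+3 = 11,  c = 173−11² = 52
v_rel = (-7, 0),  |v_rel|² = 49;  v_rel·d = (-7)·(-13) + (0)·(-2) = 91
49·t² − 182·t + 52 = 0  ⇒  m = 91² − 49·52 = 5733
m = 5733 > 0,  v_rel·d = 91 > 0  ⇒  inside

inside=yes margin=5733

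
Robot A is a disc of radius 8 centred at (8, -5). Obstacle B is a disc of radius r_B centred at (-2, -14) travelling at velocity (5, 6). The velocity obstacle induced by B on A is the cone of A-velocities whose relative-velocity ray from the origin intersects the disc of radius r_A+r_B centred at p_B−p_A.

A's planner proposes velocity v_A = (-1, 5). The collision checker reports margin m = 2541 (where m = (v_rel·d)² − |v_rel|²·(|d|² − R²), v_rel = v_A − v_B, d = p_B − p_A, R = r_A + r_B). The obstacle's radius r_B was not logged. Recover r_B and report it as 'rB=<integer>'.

m = 2541
d = (-10, -9);  v_rel = (-6, -1),  |v_rel|² = 37
v_rel×d = (-6)·(-9) − (-1)·(-10) = 44
since m = R²·37 − 44²:  R² = (1936 + 2541) / 37 = 121
R = √121 = 11  ⇒  r_B = 11 − 8 = 3

rB=3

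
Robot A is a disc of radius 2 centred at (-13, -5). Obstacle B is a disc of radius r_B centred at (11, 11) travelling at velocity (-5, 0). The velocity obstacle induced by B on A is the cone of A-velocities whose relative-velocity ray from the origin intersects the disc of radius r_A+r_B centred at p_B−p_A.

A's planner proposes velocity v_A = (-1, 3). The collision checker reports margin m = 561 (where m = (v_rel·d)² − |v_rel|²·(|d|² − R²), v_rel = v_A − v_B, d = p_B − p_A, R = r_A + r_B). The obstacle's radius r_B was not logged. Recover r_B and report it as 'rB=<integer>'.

m = 561
d = (24, 16);  v_rel = (4, 3),  |v_rel|² = 25
v_rel×d = (4)·(16) − (3)·(24) = -8
since m = R²·25 − (-8)²:  R² = (64 + 561) / 25 = 25
R = √25 = 5  ⇒  r_B = 5 − 2 = 3

rB=3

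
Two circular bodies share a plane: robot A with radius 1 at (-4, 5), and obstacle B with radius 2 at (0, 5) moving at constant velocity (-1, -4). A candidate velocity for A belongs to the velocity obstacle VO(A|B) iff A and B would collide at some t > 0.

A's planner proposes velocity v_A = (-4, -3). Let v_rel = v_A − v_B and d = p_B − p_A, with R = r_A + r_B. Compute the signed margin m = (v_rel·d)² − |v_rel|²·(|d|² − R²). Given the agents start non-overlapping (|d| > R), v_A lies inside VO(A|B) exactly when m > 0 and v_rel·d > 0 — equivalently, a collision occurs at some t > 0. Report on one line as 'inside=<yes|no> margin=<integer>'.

d = (4, 0),  |d|² = 16;  R = 1+2 = 3,  c = 16−3² = 7
v_rel = (-3, 1),  |v_rel|² = 10;  v_rel·d = (-3)·(4) + (1)·(0) = -12
10·t² + 24·t + 7 = 0  ⇒  m = (-12)² − 10·7 = 74
m = 74 > 0,  v_rel·d = -12 < 0  ⇒  outside

inside=no margin=74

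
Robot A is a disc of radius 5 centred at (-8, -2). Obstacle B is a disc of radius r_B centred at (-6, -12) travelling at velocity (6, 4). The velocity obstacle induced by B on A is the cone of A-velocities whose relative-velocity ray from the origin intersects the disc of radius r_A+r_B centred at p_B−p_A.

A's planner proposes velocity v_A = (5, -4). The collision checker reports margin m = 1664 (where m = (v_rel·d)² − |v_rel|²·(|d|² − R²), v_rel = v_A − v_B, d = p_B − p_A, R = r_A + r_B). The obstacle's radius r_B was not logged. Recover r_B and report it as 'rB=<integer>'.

m = 1664
d = (2, -10);  v_rel = (-1, -8),  |v_rel|² = 65
v_rel×d = (-1)·(-10) − (-8)·(2) = 26
since m = R²·65 − 26²:  R² = (676 + 1664) / 65 = 36
R = √36 = 6  ⇒  r_B = 6 − 5 = 1

rB=1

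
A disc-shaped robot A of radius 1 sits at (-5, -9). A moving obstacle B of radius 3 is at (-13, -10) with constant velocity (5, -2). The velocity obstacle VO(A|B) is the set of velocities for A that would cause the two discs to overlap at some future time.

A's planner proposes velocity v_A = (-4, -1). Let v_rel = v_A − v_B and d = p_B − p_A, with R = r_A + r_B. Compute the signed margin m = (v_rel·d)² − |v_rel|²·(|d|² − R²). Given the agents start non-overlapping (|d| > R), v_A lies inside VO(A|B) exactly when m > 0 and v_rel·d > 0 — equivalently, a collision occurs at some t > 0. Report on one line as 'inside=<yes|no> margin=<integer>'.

d = (-8, -1),  |d|² = 65;  R = 1+3 = 4,  c = 65−4² = 49
v_rel = (-9, 1),  |v_rel|² = 82;  v_rel·d = (-9)·(-8) + (1)·(-1) = 71
82·t² − 142·t + 49 = 0  ⇒  m = 71² − 82·49 = 1023
m = 1023 > 0,  v_rel·d = 71 > 0  ⇒  inside

inside=yes margin=1023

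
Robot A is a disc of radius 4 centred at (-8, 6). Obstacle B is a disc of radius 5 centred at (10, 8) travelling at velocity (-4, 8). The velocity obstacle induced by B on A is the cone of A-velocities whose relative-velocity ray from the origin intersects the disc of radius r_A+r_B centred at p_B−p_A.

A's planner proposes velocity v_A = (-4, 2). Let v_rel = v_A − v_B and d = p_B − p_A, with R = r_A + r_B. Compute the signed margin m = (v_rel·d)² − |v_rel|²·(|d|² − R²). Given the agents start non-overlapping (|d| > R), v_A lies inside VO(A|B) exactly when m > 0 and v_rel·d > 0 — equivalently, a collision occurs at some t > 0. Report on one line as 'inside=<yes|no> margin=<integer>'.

d = (18, 2),  |d|² = 328;  R = 4+5 = 9,  c = 328−9² = 247
v_rel = (0, -6),  |v_rel|² = 36;  v_rel·d = (0)·(18) + (-6)·(2) = -12
36·t² + 24·t + 247 = 0  ⇒  m = (-12)² − 36·247 = -8748
m = -8748 < 0,  v_rel·d = -12 < 0  ⇒  outside

inside=no margin=-8748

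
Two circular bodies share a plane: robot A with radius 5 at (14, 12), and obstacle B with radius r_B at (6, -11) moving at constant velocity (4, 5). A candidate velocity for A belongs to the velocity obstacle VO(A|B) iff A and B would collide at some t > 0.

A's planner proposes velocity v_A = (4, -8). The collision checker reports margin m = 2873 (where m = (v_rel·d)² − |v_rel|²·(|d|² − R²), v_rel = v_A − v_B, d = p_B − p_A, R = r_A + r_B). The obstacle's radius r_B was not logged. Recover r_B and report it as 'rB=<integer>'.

m = 2873
d = (-8, -23);  v_rel = (0, -13),  |v_rel|² = 169
v_rel×d = (0)·(-23) − (-13)·(-8) = -104
since m = R²·169 − (-104)²:  R² = (10816 + 2873) / 169 = 81
R = √81 = 9  ⇒  r_B = 9 − 5 = 4

rB=4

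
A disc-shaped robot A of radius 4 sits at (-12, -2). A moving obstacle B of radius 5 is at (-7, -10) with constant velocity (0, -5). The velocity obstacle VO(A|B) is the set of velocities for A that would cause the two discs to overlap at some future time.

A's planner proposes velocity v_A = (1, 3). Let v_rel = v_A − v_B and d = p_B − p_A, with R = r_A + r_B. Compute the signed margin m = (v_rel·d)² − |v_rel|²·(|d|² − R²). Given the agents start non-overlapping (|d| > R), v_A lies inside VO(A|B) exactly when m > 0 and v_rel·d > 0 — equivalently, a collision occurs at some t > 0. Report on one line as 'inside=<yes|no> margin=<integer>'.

d = (5, -8),  |d|² = 89;  R = 4+5 = 9,  c = 89−9² = 8
v_rel = (1, 8),  |v_rel|² = 65;  v_rel·d = (1)·(5) + (8)·(-8) = -59
65·t² + 118·t + 8 = 0  ⇒  m = (-59)² − 65·8 = 2961
m = 2961 > 0,  v_rel·d = -59 < 0  ⇒  outside

inside=no margin=2961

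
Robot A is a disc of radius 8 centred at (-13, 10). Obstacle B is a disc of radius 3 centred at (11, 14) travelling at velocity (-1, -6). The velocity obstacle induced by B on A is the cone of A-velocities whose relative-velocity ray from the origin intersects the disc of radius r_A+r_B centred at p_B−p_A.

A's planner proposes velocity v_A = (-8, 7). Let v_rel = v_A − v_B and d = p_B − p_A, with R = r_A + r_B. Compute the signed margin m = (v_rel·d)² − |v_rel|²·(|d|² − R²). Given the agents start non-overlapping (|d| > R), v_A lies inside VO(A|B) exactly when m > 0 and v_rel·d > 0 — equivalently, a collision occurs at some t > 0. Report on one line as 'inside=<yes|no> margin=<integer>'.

d = (24, 4),  |d|² = 592;  R = 8+3 = 11,  c = 592−11² = 471
v_rel = (-7, 13),  |v_rel|² = 218;  v_rel·d = (-7)·(24) + (13)·(4) = -116
218·t² + 232·t + 471 = 0  ⇒  m = (-116)² − 218·471 = -89222
m = -89222 < 0,  v_rel·d = -116 < 0  ⇒  outside

inside=no margin=-89222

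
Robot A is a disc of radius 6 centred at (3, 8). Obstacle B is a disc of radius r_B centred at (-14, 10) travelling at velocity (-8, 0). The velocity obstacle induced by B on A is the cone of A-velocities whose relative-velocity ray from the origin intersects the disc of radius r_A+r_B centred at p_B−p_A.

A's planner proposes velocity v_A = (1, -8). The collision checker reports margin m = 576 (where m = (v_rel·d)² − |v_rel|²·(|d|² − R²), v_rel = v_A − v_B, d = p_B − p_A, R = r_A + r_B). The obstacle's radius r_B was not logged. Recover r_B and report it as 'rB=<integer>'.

m = 576
d = (-17, 2);  v_rel = (9, -8),  |v_rel|² = 145
v_rel×d = (9)·(2) − (-8)·(-17) = -118
since m = R²·145 − (-118)²:  R² = (13924 + 576) / 145 = 100
R = √100 = 10  ⇒  r_B = 10 − 6 = 4

rB=4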